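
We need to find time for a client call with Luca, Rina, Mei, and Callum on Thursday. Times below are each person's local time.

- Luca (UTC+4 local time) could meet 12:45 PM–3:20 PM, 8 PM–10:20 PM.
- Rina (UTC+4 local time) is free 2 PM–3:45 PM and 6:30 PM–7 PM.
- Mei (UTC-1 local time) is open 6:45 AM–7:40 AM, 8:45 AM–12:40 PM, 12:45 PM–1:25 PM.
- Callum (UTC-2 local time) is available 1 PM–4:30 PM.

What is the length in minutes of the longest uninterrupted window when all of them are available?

Luca in UTC: 08:45-11:20, 16:00-18:20 (subtract 4h to convert from UTC+4).
Rina in UTC: 10:00-11:45, 14:30-15:00 (subtract 4h to convert from UTC+4).
Mei in UTC: 07:45-08:40, 09:45-13:40, 13:45-14:25 (add 1h to convert from UTC-1).
Callum in UTC: 15:00-18:30 (add 2h to convert from UTC-2).
Luca ∩ Rina: 10:00-11:20.
Luca ∩ Rina ∩ Mei: 10:00-11:20.
Luca ∩ Rina ∩ Mei ∩ Callum: ∅.
There is no time when everyone is free.
No common window exists, so the longest block is 0 minutes.

0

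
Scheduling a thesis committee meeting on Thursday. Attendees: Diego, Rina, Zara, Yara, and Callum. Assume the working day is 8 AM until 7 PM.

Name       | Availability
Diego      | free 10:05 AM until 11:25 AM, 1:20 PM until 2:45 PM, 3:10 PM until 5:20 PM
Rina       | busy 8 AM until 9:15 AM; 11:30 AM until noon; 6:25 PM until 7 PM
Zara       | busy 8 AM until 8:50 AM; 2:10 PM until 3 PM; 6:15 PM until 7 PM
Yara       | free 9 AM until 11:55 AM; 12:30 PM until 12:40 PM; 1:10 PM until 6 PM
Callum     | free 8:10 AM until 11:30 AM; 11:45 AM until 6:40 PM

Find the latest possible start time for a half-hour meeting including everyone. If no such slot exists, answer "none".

16:50

Diego free: 10:05-11:25, 13:20-14:45, 15:10-17:20.
Rina free: 09:15-11:30, 12:00-18:25 (invert busy blocks within the working day).
Zara free: 08:50-14:10, 15:00-18:15 (invert busy blocks within the working day).
Yara free: 09:00-11:55, 12:30-12:40, 13:10-18:00.
Callum free: 08:10-11:30, 11:45-18:40.
Diego ∩ Rina: 10:05-11:25, 13:20-14:45, 15:10-17:20.
Diego ∩ Rina ∩ Zara: 10:05-11:25, 13:20-14:10, 15:10-17:20.
Diego ∩ Rina ∩ Zara ∩ Yara: 10:05-11:25, 13:20-14:10, 15:10-17:20.
Diego ∩ Rina ∩ Zara ∩ Yara ∩ Callum: 10:05-11:25, 13:20-14:10, 15:10-17:20.
The last common window of at least 30 minutes is 15:10-17:20; a 30-minute meeting can start as late as 16:50 and still end by 17:20.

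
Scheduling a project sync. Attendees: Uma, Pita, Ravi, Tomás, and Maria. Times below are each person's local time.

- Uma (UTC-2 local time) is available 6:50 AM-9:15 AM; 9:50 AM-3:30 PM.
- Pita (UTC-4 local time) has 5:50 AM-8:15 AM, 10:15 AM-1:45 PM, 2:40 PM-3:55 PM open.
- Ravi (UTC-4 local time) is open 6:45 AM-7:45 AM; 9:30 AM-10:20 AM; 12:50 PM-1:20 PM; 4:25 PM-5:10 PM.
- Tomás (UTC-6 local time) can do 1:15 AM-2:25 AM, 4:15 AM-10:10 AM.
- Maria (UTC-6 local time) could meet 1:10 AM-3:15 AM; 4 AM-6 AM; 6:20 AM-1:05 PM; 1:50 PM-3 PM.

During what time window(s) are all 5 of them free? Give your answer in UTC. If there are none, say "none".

10:45-11:15, 14:15-14:20

Uma in UTC: 08:50-11:15, 11:50-17:30 (add 2h to convert from UTC-2).
Pita in UTC: 09:50-12:15, 14:15-17:45, 18:40-19:55 (add 4h to convert from UTC-4).
Ravi in UTC: 10:45-11:45, 13:30-14:20, 16:50-17:20, 20:25-21:10 (add 4h to convert from UTC-4).
Tomás in UTC: 07:15-08:25, 10:15-16:10 (add 6h to convert from UTC-6).
Maria in UTC: 07:10-09:15, 10:00-12:00, 12:20-19:05, 19:50-21:00 (add 6h to convert from UTC-6).
Uma ∩ Pita: 09:50-11:15, 11:50-12:15, 14:15-17:30.
Uma ∩ Pita ∩ Ravi: 10:45-11:15, 14:15-14:20, 16:50-17:20.
Uma ∩ Pita ∩ Ravi ∩ Tomás: 10:45-11:15, 14:15-14:20.
Uma ∩ Pita ∩ Ravi ∩ Tomás ∩ Maria: 10:45-11:15, 14:15-14:20.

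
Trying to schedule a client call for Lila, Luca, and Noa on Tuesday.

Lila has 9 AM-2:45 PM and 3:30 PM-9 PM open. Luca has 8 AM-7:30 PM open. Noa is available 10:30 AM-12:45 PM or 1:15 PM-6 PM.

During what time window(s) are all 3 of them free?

10:30-12:45, 13:15-14:45, 15:30-18:00

Lila ∩ Luca: 09:00-14:45, 15:30-19:30.
Lila ∩ Luca ∩ Noa: 10:30-12:45, 13:15-14:45, 15:30-18:00.
So the common availability across everyone is 10:30-12:45, 13:15-14:45, 15:30-18:00.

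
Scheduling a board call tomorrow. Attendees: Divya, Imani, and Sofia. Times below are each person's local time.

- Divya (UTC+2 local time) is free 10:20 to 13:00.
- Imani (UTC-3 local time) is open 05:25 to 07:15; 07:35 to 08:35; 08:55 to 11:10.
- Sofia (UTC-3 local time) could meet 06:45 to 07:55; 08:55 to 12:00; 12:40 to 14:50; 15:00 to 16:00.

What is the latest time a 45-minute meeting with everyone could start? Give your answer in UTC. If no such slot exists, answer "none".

Divya in UTC: 08:20-11:00 (subtract 2h to convert from UTC+2).
Imani in UTC: 08:25-10:15, 10:35-11:35, 11:55-14:10 (add 3h to convert from UTC-3).
Sofia in UTC: 09:45-10:55, 11:55-15:00, 15:40-17:50, 18:00-19:00 (add 3h to convert from UTC-3).
Divya ∩ Imani: 08:25-10:15, 10:35-11:00.
Divya ∩ Imani ∩ Sofia: 09:45-10:15, 10:35-10:55.
Those are the intersection windows.
No common window is at least 45 minutes long.

none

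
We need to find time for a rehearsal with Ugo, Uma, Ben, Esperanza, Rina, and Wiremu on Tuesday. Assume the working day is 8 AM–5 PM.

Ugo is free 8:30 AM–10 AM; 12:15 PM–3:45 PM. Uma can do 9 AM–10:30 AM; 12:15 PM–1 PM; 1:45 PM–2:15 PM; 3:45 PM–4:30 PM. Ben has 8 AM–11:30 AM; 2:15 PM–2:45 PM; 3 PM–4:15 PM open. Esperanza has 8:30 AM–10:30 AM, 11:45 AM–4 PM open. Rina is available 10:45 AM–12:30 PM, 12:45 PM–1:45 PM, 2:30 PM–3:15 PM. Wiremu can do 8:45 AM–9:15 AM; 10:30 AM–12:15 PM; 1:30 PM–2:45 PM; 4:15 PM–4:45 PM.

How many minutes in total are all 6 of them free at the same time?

Ugo ∩ Uma: 09:00-10:00, 12:15-13:00, 13:45-14:15.
Ugo ∩ Uma ∩ Ben: 09:00-10:00.
Ugo ∩ Uma ∩ Ben ∩ Esperanza: 09:00-10:00.
Ugo ∩ Uma ∩ Ben ∩ Esperanza ∩ Rina: ∅.
Ugo ∩ Uma ∩ Ben ∩ Esperanza ∩ Rina ∩ Wiremu: ∅.
There is no time when everyone is free.
There is no common window, so the total is 0 minutes.

0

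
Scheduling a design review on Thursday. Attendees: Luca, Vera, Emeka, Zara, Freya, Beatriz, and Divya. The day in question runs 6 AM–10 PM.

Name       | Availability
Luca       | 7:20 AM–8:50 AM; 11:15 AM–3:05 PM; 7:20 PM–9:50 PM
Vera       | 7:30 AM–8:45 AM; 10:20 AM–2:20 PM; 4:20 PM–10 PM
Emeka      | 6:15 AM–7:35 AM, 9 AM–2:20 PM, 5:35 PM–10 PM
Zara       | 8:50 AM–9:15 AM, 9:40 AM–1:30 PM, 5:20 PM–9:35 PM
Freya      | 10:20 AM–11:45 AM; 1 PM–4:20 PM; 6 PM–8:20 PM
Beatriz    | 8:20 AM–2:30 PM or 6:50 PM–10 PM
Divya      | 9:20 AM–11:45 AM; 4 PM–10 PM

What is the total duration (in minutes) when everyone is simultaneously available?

90

Luca ∩ Vera: 07:30-08:45, 11:15-14:20, 19:20-21:50.
Luca ∩ Vera ∩ Emeka: 07:30-07:35, 11:15-14:20, 19:20-21:50.
Luca ∩ Vera ∩ Emeka ∩ Zara: 11:15-13:30, 19:20-21:35.
Luca ∩ Vera ∩ Emeka ∩ Zara ∩ Freya: 11:15-11:45, 13:00-13:30, 19:20-20:20.
Luca ∩ Vera ∩ Emeka ∩ Zara ∩ Freya ∩ Beatriz: 11:15-11:45, 13:00-13:30, 19:20-20:20.
Luca ∩ Vera ∩ Emeka ∩ Zara ∩ Freya ∩ Beatriz ∩ Divya: 11:15-11:45, 19:20-20:20.
Summing the common windows: 30 + 60 = 90 minutes.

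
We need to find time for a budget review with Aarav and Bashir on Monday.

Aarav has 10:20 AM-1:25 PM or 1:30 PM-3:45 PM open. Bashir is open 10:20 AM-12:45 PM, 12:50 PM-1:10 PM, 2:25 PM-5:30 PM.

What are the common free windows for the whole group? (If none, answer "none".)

10:20-12:45, 12:50-13:10, 14:25-15:45

Aarav ∩ Bashir: 10:20-12:45, 12:50-13:10, 14:25-15:45.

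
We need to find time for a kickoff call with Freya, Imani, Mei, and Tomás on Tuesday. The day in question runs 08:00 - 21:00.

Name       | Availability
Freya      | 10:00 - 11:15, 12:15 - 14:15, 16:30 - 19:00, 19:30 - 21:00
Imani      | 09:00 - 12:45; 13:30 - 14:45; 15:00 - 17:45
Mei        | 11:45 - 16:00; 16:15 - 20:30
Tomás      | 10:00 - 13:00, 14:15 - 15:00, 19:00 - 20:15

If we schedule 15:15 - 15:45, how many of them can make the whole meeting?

2

Imani and Mei can make the full 15:15-15:45 slot — that's 2.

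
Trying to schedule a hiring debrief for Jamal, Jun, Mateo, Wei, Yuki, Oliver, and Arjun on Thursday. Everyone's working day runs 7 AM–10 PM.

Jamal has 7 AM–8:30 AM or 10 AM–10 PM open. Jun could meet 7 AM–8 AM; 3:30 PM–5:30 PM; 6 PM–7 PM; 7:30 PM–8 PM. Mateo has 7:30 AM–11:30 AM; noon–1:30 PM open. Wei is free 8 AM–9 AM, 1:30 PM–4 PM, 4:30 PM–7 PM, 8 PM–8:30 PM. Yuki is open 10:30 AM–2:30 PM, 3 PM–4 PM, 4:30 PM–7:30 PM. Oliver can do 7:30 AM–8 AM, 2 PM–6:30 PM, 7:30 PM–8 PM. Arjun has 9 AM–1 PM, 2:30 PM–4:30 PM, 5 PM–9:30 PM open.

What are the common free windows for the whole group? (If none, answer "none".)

none

Jamal ∩ Jun: 07:00-08:00, 15:30-17:30, 18:00-19:00, 19:30-20:00.
Jamal ∩ Jun ∩ Mateo: 07:30-08:00.
Jamal ∩ Jun ∩ Mateo ∩ Wei: ∅.
Jamal ∩ Jun ∩ Mateo ∩ Wei ∩ Yuki: ∅.
Jamal ∩ Jun ∩ Mateo ∩ Wei ∩ Yuki ∩ Oliver: ∅.
Jamal ∩ Jun ∩ Mateo ∩ Wei ∩ Yuki ∩ Oliver ∩ Arjun: ∅.
There is no time when everyone is free.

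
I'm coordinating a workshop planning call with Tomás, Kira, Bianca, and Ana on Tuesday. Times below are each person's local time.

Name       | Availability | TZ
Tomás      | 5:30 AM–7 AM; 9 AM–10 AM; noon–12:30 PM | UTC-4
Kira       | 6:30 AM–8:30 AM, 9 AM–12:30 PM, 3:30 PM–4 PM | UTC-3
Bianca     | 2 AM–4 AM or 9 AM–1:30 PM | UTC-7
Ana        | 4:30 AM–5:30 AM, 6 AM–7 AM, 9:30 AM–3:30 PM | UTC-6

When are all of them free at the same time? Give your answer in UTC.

Tomás in UTC: 09:30-11:00, 13:00-14:00, 16:00-16:30 (add 4h to convert from UTC-4).
Kira in UTC: 09:30-11:30, 12:00-15:30, 18:30-19:00 (add 3h to convert from UTC-3).
Bianca in UTC: 09:00-11:00, 16:00-20:30 (add 7h to convert from UTC-7).
Ana in UTC: 10:30-11:30, 12:00-13:00, 15:30-21:30 (add 6h to convert from UTC-6).
Tomás ∩ Kira: 09:30-11:00, 13:00-14:00.
Tomás ∩ Kira ∩ Bianca: 09:30-11:00.
Tomás ∩ Kira ∩ Bianca ∩ Ana: 10:30-11:00.

10:30-11:00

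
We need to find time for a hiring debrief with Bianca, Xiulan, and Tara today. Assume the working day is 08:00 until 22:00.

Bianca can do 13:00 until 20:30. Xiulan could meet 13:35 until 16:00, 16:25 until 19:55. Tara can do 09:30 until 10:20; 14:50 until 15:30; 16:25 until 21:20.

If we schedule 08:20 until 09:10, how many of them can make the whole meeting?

nobody can make the full 08:20-09:10 slot — that's 0.

0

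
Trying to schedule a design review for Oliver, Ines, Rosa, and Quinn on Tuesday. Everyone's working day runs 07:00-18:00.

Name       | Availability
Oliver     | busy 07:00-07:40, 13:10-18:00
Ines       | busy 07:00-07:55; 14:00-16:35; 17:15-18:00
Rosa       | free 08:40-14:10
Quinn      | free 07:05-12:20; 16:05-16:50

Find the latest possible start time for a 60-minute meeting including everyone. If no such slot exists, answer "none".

Oliver free: 07:40-13:10 (invert busy blocks within the working day).
Ines free: 07:55-14:00, 16:35-17:15 (invert busy blocks within the working day).
Rosa free: 08:40-14:10.
Quinn free: 07:05-12:20, 16:05-16:50.
Oliver ∩ Ines: 07:55-13:10.
Oliver ∩ Ines ∩ Rosa: 08:40-13:10.
Oliver ∩ Ines ∩ Rosa ∩ Quinn: 08:40-12:20.
The last common window of at least 60 minutes is 08:40-12:20; a 60-minute meeting can start as late as 11:20 and still end by 12:20.

11:20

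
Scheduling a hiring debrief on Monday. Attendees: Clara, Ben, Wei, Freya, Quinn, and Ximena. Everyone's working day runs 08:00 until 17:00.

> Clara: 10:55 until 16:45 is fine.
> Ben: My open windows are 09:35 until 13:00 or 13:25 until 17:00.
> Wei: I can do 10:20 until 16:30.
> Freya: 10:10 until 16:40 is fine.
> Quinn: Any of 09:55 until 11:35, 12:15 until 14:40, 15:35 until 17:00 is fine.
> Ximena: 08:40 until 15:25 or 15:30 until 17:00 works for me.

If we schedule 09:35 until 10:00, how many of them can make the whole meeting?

Ben and Ximena can make the full 09:35-10:00 slot — that's 2.

2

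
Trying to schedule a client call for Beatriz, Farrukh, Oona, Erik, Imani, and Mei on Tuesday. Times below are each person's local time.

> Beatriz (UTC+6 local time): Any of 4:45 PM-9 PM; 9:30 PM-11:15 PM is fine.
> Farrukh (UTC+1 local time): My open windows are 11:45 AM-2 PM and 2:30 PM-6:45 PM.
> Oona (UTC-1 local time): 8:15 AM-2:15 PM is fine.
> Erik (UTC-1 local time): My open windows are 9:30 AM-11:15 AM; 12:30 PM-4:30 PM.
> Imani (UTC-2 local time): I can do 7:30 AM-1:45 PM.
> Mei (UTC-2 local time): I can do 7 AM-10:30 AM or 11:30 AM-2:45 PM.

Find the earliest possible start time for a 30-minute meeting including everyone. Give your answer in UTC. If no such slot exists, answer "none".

Beatriz in UTC: 10:45-15:00, 15:30-17:15 (subtract 6h to convert from UTC+6).
Farrukh in UTC: 10:45-13:00, 13:30-17:45 (subtract 1h to convert from UTC+1).
Oona in UTC: 09:15-15:15 (add 1h to convert from UTC-1).
Erik in UTC: 10:30-12:15, 13:30-17:30 (add 1h to convert from UTC-1).
Imani in UTC: 09:30-15:45 (add 2h to convert from UTC-2).
Mei in UTC: 09:00-12:30, 13:30-16:45 (add 2h to convert from UTC-2).
Beatriz ∩ Farrukh: 10:45-13:00, 13:30-15:00, 15:30-17:15.
Beatriz ∩ Farrukh ∩ Oona: 10:45-13:00, 13:30-15:00.
Beatriz ∩ Farrukh ∩ Oona ∩ Erik: 10:45-12:15, 13:30-15:00.
Beatriz ∩ Farrukh ∩ Oona ∩ Erik ∩ Imani: 10:45-12:15, 13:30-15:00.
Beatriz ∩ Farrukh ∩ Oona ∩ Erik ∩ Imani ∩ Mei: 10:45-12:15, 13:30-15:00.
So the common availability across everyone is 10:45-12:15, 13:30-15:00.
The first common window of at least 30 minutes is 10:45-12:15, so the earliest start is 10:45.

10:45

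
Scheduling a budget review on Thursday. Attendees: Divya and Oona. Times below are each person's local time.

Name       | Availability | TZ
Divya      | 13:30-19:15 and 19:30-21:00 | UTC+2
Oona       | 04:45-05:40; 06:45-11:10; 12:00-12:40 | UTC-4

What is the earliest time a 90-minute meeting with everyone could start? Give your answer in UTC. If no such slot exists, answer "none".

Divya in UTC: 11:30-17:15, 17:30-19:00 (subtract 2h to convert from UTC+2).
Oona in UTC: 08:45-09:40, 10:45-15:10, 16:00-16:40 (add 4h to convert from UTC-4).
Divya ∩ Oona: 11:30-15:10, 16:00-16:40.
So the common availability across everyone is 11:30-15:10, 16:00-16:40.
The first common window of at least 90 minutes is 11:30-15:10, so the earliest start is 11:30.

11:30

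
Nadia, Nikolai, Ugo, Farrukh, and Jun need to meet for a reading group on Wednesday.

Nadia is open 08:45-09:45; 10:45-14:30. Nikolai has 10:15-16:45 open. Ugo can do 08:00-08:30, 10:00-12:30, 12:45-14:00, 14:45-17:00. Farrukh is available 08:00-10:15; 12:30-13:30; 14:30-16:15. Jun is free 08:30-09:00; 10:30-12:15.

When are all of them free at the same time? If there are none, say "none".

none

Nadia ∩ Nikolai: 10:45-14:30.
Nadia ∩ Nikolai ∩ Ugo: 10:45-12:30, 12:45-14:00.
Nadia ∩ Nikolai ∩ Ugo ∩ Farrukh: 12:45-13:30.
Nadia ∩ Nikolai ∩ Ugo ∩ Farrukh ∩ Jun: ∅.
There is no time when everyone is free.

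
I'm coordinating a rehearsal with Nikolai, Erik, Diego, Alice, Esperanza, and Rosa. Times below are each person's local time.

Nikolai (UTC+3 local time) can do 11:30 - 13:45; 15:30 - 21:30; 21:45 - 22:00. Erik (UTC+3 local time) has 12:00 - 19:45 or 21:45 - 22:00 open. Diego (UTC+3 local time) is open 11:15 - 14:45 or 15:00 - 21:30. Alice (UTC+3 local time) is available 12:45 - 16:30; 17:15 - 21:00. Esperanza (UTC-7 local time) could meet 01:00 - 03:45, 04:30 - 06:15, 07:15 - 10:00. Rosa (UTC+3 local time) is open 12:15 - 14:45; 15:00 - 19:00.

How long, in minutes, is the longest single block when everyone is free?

Nikolai in UTC: 08:30-10:45, 12:30-18:30, 18:45-19:00 (subtract 3h to convert from UTC+3).
Erik in UTC: 09:00-16:45, 18:45-19:00 (subtract 3h to convert from UTC+3).
Diego in UTC: 08:15-11:45, 12:00-18:30 (subtract 3h to convert from UTC+3).
Alice in UTC: 09:45-13:30, 14:15-18:00 (subtract 3h to convert from UTC+3).
Esperanza in UTC: 08:00-10:45, 11:30-13:15, 14:15-17:00 (add 7h to convert from UTC-7).
Rosa in UTC: 09:15-11:45, 12:00-16:00 (subtract 3h to convert from UTC+3).
Nikolai ∩ Erik: 09:00-10:45, 12:30-16:45, 18:45-19:00.
Nikolai ∩ Erik ∩ Diego: 09:00-10:45, 12:30-16:45.
Nikolai ∩ Erik ∩ Diego ∩ Alice: 09:45-10:45, 12:30-13:30, 14:15-16:45.
Nikolai ∩ Erik ∩ Diego ∩ Alice ∩ Esperanza: 09:45-10:45, 12:30-13:15, 14:15-16:45.
Nikolai ∩ Erik ∩ Diego ∩ Alice ∩ Esperanza ∩ Rosa: 09:45-10:45, 12:30-13:15, 14:15-16:00.
The longest is 14:15-16:00 at 105 minutes.

105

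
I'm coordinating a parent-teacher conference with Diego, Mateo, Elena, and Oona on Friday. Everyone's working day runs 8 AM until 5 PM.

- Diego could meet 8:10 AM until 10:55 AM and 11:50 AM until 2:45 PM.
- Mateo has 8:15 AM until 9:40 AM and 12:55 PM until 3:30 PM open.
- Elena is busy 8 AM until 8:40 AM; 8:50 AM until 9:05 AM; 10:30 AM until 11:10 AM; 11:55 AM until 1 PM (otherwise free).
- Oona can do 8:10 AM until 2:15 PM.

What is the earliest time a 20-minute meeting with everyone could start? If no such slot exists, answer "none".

Diego free: 08:10-10:55, 11:50-14:45.
Mateo free: 08:15-09:40, 12:55-15:30.
Elena free: 08:40-08:50, 09:05-10:30, 11:10-11:55, 13:00-17:00 (invert busy blocks within the working day).
Oona free: 08:10-14:15.
Diego ∩ Mateo: 08:15-09:40, 12:55-14:45.
Diego ∩ Mateo ∩ Elena: 08:40-08:50, 09:05-09:40, 13:00-14:45.
Diego ∩ Mateo ∩ Elena ∩ Oona: 08:40-08:50, 09:05-09:40, 13:00-14:15.
Those are the intersection windows.
The first common window of at least 20 minutes is 09:05-09:40, so the earliest start is 09:05.

09:05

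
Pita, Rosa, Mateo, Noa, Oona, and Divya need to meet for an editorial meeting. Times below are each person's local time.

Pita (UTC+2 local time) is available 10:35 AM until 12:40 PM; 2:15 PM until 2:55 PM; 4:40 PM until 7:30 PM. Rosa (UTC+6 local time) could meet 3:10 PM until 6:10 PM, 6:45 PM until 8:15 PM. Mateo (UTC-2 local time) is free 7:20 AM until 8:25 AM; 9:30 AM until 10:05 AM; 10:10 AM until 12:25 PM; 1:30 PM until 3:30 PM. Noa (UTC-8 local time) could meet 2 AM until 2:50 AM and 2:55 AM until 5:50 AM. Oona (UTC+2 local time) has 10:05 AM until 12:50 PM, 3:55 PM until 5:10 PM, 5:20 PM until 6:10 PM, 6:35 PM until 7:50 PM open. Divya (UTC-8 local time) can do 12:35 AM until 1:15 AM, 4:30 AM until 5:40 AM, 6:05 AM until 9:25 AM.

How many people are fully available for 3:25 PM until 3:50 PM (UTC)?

Pita in UTC: 08:35-10:40, 12:15-12:55, 14:40-17:30 (subtract 2h to convert from UTC+2).
Rosa in UTC: 09:10-12:10, 12:45-14:15 (subtract 6h to convert from UTC+6).
Mateo in UTC: 09:20-10:25, 11:30-12:05, 12:10-14:25, 15:30-17:30 (add 2h to convert from UTC-2).
Noa in UTC: 10:00-10:50, 10:55-13:50 (add 8h to convert from UTC-8).
Oona in UTC: 08:05-10:50, 13:55-15:10, 15:20-16:10, 16:35-17:50 (subtract 2h to convert from UTC+2).
Divya in UTC: 08:35-09:15, 12:30-13:40, 14:05-17:25 (add 8h to convert from UTC-8).
Pita, Oona, and Divya can make the full 15:25-15:50 slot — that's 3.

3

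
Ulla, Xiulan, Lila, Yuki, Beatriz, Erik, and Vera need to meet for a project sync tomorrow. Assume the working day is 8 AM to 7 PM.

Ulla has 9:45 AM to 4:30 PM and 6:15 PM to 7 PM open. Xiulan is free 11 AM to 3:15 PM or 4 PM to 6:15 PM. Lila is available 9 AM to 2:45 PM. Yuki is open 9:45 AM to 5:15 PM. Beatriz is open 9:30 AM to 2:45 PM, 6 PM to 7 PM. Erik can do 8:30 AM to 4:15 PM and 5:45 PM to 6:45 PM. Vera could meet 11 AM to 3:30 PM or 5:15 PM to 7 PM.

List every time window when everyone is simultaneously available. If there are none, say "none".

Ulla ∩ Xiulan: 11:00-15:15, 16:00-16:30.
Ulla ∩ Xiulan ∩ Lila: 11:00-14:45.
Ulla ∩ Xiulan ∩ Lila ∩ Yuki: 11:00-14:45.
Ulla ∩ Xiulan ∩ Lila ∩ Yuki ∩ Beatriz: 11:00-14:45.
Ulla ∩ Xiulan ∩ Lila ∩ Yuki ∩ Beatriz ∩ Erik: 11:00-14:45.
Ulla ∩ Xiulan ∩ Lila ∩ Yuki ∩ Beatriz ∩ Erik ∩ Vera: 11:00-14:45.
Those are the intersection windows.

11:00-14:45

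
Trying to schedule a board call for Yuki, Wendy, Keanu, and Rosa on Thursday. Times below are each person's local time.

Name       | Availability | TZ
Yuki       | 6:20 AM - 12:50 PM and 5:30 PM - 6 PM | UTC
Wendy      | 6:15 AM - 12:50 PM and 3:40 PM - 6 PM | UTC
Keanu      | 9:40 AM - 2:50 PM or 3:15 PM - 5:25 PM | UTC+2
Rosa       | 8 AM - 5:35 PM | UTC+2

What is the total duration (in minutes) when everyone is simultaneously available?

310

Yuki in UTC: 06:20-12:50, 17:30-18:00.
Wendy in UTC: 06:15-12:50, 15:40-18:00.
Keanu in UTC: 07:40-12:50, 13:15-15:25 (subtract 2h to convert from UTC+2).
Rosa in UTC: 06:00-15:35 (subtract 2h to convert from UTC+2).
Yuki ∩ Wendy: 06:20-12:50, 17:30-18:00.
Yuki ∩ Wendy ∩ Keanu: 07:40-12:50.
Yuki ∩ Wendy ∩ Keanu ∩ Rosa: 07:40-12:50.
That's a single block of 310 minutes.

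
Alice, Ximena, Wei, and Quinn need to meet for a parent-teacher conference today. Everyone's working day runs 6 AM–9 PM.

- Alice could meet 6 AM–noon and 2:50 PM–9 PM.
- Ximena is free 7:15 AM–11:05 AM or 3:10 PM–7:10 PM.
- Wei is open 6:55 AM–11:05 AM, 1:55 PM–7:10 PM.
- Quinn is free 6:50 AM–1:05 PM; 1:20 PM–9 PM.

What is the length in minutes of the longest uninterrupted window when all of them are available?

Alice ∩ Ximena: 07:15-11:05, 15:10-19:10.
Alice ∩ Ximena ∩ Wei: 07:15-11:05, 15:10-19:10.
Alice ∩ Ximena ∩ Wei ∩ Quinn: 07:15-11:05, 15:10-19:10.
The longest is 15:10-19:10 at 240 minutes.

240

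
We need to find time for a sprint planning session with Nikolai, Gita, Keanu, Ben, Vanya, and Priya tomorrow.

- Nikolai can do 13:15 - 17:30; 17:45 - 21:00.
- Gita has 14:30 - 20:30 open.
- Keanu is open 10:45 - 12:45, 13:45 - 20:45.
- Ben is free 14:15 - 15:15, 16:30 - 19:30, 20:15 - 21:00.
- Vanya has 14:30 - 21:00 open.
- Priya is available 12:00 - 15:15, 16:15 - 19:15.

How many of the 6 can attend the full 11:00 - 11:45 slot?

Keanu can make the full 11:00-11:45 slot — that's 1.

1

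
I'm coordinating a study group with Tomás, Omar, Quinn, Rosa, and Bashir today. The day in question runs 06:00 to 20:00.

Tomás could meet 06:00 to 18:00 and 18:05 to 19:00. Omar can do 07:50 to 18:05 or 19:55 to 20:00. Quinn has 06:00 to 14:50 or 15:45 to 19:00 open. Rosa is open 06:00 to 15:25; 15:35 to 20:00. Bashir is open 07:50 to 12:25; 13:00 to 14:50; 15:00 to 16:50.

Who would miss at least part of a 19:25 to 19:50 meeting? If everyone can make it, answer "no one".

Bashir, Omar, Quinn, Tomás

Tomás: not fully free for 19:25-19:50. Omar: not fully free for 19:25-19:50. Quinn: not fully free for 19:25-19:50. Rosa: free for 19:25-19:50. Bashir: not fully free for 19:25-19:50.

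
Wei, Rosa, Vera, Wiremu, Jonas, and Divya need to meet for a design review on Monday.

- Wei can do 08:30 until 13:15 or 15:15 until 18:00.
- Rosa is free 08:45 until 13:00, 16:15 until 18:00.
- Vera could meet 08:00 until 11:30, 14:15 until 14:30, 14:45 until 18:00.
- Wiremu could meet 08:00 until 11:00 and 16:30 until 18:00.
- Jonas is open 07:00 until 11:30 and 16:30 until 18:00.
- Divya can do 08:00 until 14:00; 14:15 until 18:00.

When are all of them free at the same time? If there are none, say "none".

08:45-11:00, 16:30-18:00

Wei ∩ Rosa: 08:45-13:00, 16:15-18:00.
Wei ∩ Rosa ∩ Vera: 08:45-11:30, 16:15-18:00.
Wei ∩ Rosa ∩ Vera ∩ Wiremu: 08:45-11:00, 16:30-18:00.
Wei ∩ Rosa ∩ Vera ∩ Wiremu ∩ Jonas: 08:45-11:00, 16:30-18:00.
Wei ∩ Rosa ∩ Vera ∩ Wiremu ∩ Jonas ∩ Divya: 08:45-11:00, 16:30-18:00.
Those are the intersection windows.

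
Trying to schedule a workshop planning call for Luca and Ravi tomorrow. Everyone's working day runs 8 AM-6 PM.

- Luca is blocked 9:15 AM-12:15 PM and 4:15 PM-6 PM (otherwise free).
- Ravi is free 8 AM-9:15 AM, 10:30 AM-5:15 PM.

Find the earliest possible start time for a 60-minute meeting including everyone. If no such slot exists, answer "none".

08:00

Luca free: 08:00-09:15, 12:15-16:15 (invert busy blocks within the working day).
Ravi free: 08:00-09:15, 10:30-17:15.
Luca ∩ Ravi: 08:00-09:15, 12:15-16:15.
The first common window of at least 60 minutes is 08:00-09:15, so the earliest start is 08:00.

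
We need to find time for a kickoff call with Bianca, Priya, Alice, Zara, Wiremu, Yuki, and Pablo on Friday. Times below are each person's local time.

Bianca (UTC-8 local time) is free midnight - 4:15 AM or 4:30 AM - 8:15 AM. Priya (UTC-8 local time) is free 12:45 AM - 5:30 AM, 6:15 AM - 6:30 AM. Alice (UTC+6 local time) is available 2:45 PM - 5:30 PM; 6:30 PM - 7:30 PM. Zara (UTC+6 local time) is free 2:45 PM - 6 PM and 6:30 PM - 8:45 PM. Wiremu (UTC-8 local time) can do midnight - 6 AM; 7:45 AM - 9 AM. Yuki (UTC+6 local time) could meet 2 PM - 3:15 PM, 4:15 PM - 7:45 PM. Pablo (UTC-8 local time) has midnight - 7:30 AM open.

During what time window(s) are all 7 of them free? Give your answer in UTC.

08:45-09:15, 10:15-11:30, 12:30-13:30

Bianca in UTC: 08:00-12:15, 12:30-16:15 (add 8h to convert from UTC-8).
Priya in UTC: 08:45-13:30, 14:15-14:30 (add 8h to convert from UTC-8).
Alice in UTC: 08:45-11:30, 12:30-13:30 (subtract 6h to convert from UTC+6).
Zara in UTC: 08:45-12:00, 12:30-14:45 (subtract 6h to convert from UTC+6).
Wiremu in UTC: 08:00-14:00, 15:45-17:00 (add 8h to convert from UTC-8).
Yuki in UTC: 08:00-09:15, 10:15-13:45 (subtract 6h to convert from UTC+6).
Pablo in UTC: 08:00-15:30 (add 8h to convert from UTC-8).
Bianca ∩ Priya: 08:45-12:15, 12:30-13:30, 14:15-14:30.
Bianca ∩ Priya ∩ Alice: 08:45-11:30, 12:30-13:30.
Bianca ∩ Priya ∩ Alice ∩ Zara: 08:45-11:30, 12:30-13:30.
Bianca ∩ Priya ∩ Alice ∩ Zara ∩ Wiremu: 08:45-11:30, 12:30-13:30.
Bianca ∩ Priya ∩ Alice ∩ Zara ∩ Wiremu ∩ Yuki: 08:45-09:15, 10:15-11:30, 12:30-13:30.
Bianca ∩ Priya ∩ Alice ∩ Zara ∩ Wiremu ∩ Yuki ∩ Pablo: 08:45-09:15, 10:15-11:30, 12:30-13:30.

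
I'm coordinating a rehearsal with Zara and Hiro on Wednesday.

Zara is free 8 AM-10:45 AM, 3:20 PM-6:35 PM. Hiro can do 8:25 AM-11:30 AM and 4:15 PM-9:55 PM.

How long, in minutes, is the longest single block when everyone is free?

140

Zara ∩ Hiro: 08:25-10:45, 16:15-18:35.
The longest is 08:25-10:45 at 140 minutes.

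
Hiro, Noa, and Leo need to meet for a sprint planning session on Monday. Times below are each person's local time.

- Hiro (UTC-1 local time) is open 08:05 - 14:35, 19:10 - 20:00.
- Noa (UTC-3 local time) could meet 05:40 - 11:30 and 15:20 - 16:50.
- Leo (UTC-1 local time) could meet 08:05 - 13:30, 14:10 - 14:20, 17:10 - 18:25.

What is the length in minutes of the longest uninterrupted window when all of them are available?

Hiro in UTC: 09:05-15:35, 20:10-21:00 (add 1h to convert from UTC-1).
Noa in UTC: 08:40-14:30, 18:20-19:50 (add 3h to convert from UTC-3).
Leo in UTC: 09:05-14:30, 15:10-15:20, 18:10-19:25 (add 1h to convert from UTC-1).
Hiro ∩ Noa: 09:05-14:30.
Hiro ∩ Noa ∩ Leo: 09:05-14:30.
The longest is 09:05-14:30 at 325 minutes.

325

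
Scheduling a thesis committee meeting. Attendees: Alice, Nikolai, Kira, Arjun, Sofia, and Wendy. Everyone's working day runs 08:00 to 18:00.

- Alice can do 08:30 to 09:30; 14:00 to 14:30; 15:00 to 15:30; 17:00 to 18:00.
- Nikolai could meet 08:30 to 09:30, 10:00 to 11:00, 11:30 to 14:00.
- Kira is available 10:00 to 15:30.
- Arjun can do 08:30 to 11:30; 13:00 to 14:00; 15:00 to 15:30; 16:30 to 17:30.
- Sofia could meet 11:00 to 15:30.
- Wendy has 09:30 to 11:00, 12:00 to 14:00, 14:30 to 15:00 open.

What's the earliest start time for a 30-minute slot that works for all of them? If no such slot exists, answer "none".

none

Alice ∩ Nikolai: 08:30-09:30.
Alice ∩ Nikolai ∩ Kira: ∅.
Alice ∩ Nikolai ∩ Kira ∩ Arjun: ∅.
Alice ∩ Nikolai ∩ Kira ∩ Arjun ∩ Sofia: ∅.
Alice ∩ Nikolai ∩ Kira ∩ Arjun ∩ Sofia ∩ Wendy: ∅.
There is no time when everyone is free.
No common window is at least 30 minutes long.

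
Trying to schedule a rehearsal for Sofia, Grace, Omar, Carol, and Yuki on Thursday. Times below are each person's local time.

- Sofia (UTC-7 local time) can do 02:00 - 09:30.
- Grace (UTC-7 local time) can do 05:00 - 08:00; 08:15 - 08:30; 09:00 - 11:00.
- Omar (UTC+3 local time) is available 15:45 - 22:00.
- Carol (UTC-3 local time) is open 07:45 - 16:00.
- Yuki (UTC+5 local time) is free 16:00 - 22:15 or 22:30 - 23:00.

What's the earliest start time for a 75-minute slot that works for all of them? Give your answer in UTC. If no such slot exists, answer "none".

12:45

Sofia in UTC: 09:00-16:30 (add 7h to convert from UTC-7).
Grace in UTC: 12:00-15:00, 15:15-15:30, 16:00-18:00 (add 7h to convert from UTC-7).
Omar in UTC: 12:45-19:00 (subtract 3h to convert from UTC+3).
Carol in UTC: 10:45-19:00 (add 3h to convert from UTC-3).
Yuki in UTC: 11:00-17:15, 17:30-18:00 (subtract 5h to convert from UTC+5).
Sofia ∩ Grace: 12:00-15:00, 15:15-15:30, 16:00-16:30.
Sofia ∩ Grace ∩ Omar: 12:45-15:00, 15:15-15:30, 16:00-16:30.
Sofia ∩ Grace ∩ Omar ∩ Carol: 12:45-15:00, 15:15-15:30, 16:00-16:30.
Sofia ∩ Grace ∩ Omar ∩ Carol ∩ Yuki: 12:45-15:00, 15:15-15:30, 16:00-16:30.
So the common availability across everyone is 12:45-15:00, 15:15-15:30, 16:00-16:30.
The first common window of at least 75 minutes is 12:45-15:00, so the earliest start is 12:45.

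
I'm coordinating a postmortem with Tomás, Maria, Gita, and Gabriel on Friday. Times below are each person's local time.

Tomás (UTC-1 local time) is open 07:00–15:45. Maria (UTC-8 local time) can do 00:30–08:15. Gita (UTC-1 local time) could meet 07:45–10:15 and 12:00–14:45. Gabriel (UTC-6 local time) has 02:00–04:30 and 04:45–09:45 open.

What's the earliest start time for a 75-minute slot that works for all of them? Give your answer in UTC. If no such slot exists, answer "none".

Tomás in UTC: 08:00-16:45 (add 1h to convert from UTC-1).
Maria in UTC: 08:30-16:15 (add 8h to convert from UTC-8).
Gita in UTC: 08:45-11:15, 13:00-15:45 (add 1h to convert from UTC-1).
Gabriel in UTC: 08:00-10:30, 10:45-15:45 (add 6h to convert from UTC-6).
Tomás ∩ Maria: 08:30-16:15.
Tomás ∩ Maria ∩ Gita: 08:45-11:15, 13:00-15:45.
Tomás ∩ Maria ∩ Gita ∩ Gabriel: 08:45-10:30, 10:45-11:15, 13:00-15:45.
The first common window of at least 75 minutes is 08:45-10:30, so the earliest start is 08:45.

08:45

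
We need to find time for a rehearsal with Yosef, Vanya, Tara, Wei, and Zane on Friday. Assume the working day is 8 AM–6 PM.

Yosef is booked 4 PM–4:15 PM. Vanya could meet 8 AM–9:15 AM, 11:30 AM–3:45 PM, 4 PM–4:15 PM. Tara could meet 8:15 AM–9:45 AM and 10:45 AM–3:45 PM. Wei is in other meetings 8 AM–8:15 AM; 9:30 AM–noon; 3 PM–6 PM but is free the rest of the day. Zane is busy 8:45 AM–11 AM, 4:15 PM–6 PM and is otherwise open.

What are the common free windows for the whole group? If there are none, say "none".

Yosef free: 08:00-16:00, 16:15-18:00 (invert busy blocks within the working day).
Vanya free: 08:00-09:15, 11:30-15:45, 16:00-16:15.
Tara free: 08:15-09:45, 10:45-15:45.
Wei free: 08:15-09:30, 12:00-15:00 (invert busy blocks within the working day).
Zane free: 08:00-08:45, 11:00-16:15 (invert busy blocks within the working day).
Yosef ∩ Vanya: 08:00-09:15, 11:30-15:45.
Yosef ∩ Vanya ∩ Tara: 08:15-09:15, 11:30-15:45.
Yosef ∩ Vanya ∩ Tara ∩ Wei: 08:15-09:15, 12:00-15:00.
Yosef ∩ Vanya ∩ Tara ∩ Wei ∩ Zane: 08:15-08:45, 12:00-15:00.
Those are the intersection windows.

08:15-08:45, 12:00-15:00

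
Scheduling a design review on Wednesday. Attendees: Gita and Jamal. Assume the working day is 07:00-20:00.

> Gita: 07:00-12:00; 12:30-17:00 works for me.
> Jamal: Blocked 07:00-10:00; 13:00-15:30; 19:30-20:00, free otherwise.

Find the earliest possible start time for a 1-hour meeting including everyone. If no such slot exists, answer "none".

Gita free: 07:00-12:00, 12:30-17:00.
Jamal free: 10:00-13:00, 15:30-19:30 (invert busy blocks within the working day).
Gita ∩ Jamal: 10:00-12:00, 12:30-13:00, 15:30-17:00.
The first common window of at least 60 minutes is 10:00-12:00, so the earliest start is 10:00.

10:00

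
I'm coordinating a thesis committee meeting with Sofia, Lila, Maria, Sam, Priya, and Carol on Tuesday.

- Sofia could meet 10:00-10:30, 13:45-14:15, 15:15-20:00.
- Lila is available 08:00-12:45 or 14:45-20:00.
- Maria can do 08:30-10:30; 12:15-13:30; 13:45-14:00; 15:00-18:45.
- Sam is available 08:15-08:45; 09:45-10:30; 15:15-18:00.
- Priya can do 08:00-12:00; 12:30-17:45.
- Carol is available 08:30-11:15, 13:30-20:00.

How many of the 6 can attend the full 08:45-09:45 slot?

4

Lila, Maria, Priya, and Carol can make the full 08:45-09:45 slot — that's 4.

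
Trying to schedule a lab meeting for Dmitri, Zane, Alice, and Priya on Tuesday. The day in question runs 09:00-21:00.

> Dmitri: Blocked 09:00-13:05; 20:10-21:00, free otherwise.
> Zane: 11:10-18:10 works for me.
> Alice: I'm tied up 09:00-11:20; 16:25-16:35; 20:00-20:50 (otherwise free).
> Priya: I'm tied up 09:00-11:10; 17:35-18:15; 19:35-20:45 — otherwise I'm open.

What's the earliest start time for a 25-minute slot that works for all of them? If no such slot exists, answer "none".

Dmitri free: 13:05-20:10 (invert busy blocks within the working day).
Zane free: 11:10-18:10.
Alice free: 11:20-16:25, 16:35-20:00, 20:50-21:00 (invert busy blocks within the working day).
Priya free: 11:10-17:35, 18:15-19:35, 20:45-21:00 (invert busy blocks within the working day).
Dmitri ∩ Zane: 13:05-18:10.
Dmitri ∩ Zane ∩ Alice: 13:05-16:25, 16:35-18:10.
Dmitri ∩ Zane ∩ Alice ∩ Priya: 13:05-16:25, 16:35-17:35.
The first common window of at least 25 minutes is 13:05-16:25, so the earliest start is 13:05.

13:05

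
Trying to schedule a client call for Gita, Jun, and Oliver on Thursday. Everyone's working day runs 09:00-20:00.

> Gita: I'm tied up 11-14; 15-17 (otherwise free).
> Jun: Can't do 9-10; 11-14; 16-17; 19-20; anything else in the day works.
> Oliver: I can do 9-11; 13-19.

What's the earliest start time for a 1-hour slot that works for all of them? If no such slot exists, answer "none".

10:00

Gita free: 09:00-11:00, 14:00-15:00, 17:00-20:00 (invert busy blocks within the working day).
Jun free: 10:00-11:00, 14:00-16:00, 17:00-19:00 (invert busy blocks within the working day).
Oliver free: 09:00-11:00, 13:00-19:00.
Gita ∩ Jun: 10:00-11:00, 14:00-15:00, 17:00-19:00.
Gita ∩ Jun ∩ Oliver: 10:00-11:00, 14:00-15:00, 17:00-19:00.
The first common window of at least 60 minutes is 10:00-11:00, so the earliest start is 10:00.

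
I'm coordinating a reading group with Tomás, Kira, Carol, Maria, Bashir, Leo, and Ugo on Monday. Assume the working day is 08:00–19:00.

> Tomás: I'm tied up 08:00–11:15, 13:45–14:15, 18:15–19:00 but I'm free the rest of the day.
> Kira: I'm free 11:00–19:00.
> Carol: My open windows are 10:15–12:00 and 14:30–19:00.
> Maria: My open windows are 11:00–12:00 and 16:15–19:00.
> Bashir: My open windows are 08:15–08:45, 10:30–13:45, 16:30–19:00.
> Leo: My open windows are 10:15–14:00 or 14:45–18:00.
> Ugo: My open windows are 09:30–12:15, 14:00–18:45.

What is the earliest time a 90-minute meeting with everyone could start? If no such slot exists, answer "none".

Tomás free: 11:15-13:45, 14:15-18:15 (invert busy blocks within the working day).
Kira free: 11:00-19:00.
Carol free: 10:15-12:00, 14:30-19:00.
Maria free: 11:00-12:00, 16:15-19:00.
Bashir free: 08:15-08:45, 10:30-13:45, 16:30-19:00.
Leo free: 10:15-14:00, 14:45-18:00.
Ugo free: 09:30-12:15, 14:00-18:45.
Tomás ∩ Kira: 11:15-13:45, 14:15-18:15.
Tomás ∩ Kira ∩ Carol: 11:15-12:00, 14:30-18:15.
Tomás ∩ Kira ∩ Carol ∩ Maria: 11:15-12:00, 16:15-18:15.
Tomás ∩ Kira ∩ Carol ∩ Maria ∩ Bashir: 11:15-12:00, 16:30-18:15.
Tomás ∩ Kira ∩ Carol ∩ Maria ∩ Bashir ∩ Leo: 11:15-12:00, 16:30-18:00.
Tomás ∩ Kira ∩ Carol ∩ Maria ∩ Bashir ∩ Leo ∩ Ugo: 11:15-12:00, 16:30-18:00.
The first common window of at least 90 minutes is 16:30-18:00, so the earliest start is 16:30.

16:30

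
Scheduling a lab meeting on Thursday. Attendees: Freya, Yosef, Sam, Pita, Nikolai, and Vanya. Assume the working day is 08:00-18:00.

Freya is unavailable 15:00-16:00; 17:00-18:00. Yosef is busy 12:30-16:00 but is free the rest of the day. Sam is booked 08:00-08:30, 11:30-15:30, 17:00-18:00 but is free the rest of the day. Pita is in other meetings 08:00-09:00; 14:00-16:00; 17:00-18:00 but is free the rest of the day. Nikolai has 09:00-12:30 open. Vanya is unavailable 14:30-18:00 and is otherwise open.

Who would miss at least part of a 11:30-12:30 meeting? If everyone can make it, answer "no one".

Sam

Freya free: 08:00-15:00, 16:00-17:00 (invert busy blocks within the working day).
Yosef free: 08:00-12:30, 16:00-18:00 (invert busy blocks within the working day).
Sam free: 08:30-11:30, 15:30-17:00 (invert busy blocks within the working day).
Pita free: 09:00-14:00, 16:00-17:00 (invert busy blocks within the working day).
Nikolai free: 09:00-12:30.
Vanya free: 08:00-14:30 (invert busy blocks within the working day).
Freya: free for 11:30-12:30. Yosef: free for 11:30-12:30. Sam: not fully free for 11:30-12:30. Pita: free for 11:30-12:30. Nikolai: free for 11:30-12:30. Vanya: free for 11:30-12:30.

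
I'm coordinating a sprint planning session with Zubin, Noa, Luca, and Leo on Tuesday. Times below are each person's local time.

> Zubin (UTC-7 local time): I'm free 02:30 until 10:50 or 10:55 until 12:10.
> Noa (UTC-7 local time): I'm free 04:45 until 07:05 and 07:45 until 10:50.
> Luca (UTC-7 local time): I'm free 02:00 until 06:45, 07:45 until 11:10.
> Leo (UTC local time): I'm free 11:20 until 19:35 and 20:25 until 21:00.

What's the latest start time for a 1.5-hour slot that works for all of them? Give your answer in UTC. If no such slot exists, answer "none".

16:20

Zubin in UTC: 09:30-17:50, 17:55-19:10 (add 7h to convert from UTC-7).
Noa in UTC: 11:45-14:05, 14:45-17:50 (add 7h to convert from UTC-7).
Luca in UTC: 09:00-13:45, 14:45-18:10 (add 7h to convert from UTC-7).
Leo in UTC: 11:20-19:35, 20:25-21:00.
Zubin ∩ Noa: 11:45-14:05, 14:45-17:50.
Zubin ∩ Noa ∩ Luca: 11:45-13:45, 14:45-17:50.
Zubin ∩ Noa ∩ Luca ∩ Leo: 11:45-13:45, 14:45-17:50.
The last common window of at least 90 minutes is 14:45-17:50; a 90-minute meeting can start as late as 16:20 and still end by 17:50.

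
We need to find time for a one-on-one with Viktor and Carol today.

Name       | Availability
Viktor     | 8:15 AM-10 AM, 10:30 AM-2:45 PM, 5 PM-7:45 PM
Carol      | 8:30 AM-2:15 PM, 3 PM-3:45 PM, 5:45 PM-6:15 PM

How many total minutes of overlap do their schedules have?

Viktor ∩ Carol: 08:30-10:00, 10:30-14:15, 17:45-18:15.
Summing the common windows: 90 + 225 + 30 = 345 minutes.

345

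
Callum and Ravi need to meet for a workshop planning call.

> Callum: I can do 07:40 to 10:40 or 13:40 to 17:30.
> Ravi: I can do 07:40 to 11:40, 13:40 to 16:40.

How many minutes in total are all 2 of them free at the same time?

Callum ∩ Ravi: 07:40-10:40, 13:40-16:40.
Summing the common windows: 180 + 180 = 360 minutes.

360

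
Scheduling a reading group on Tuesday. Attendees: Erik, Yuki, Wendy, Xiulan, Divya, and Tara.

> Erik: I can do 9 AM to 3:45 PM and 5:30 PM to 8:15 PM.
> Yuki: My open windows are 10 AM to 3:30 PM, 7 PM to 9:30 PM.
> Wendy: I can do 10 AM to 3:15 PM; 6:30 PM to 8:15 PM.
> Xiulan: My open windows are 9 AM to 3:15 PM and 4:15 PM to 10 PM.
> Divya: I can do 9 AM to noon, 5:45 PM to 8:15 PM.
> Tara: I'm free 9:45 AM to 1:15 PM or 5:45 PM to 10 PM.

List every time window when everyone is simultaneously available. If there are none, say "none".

Erik ∩ Yuki: 10:00-15:30, 19:00-20:15.
Erik ∩ Yuki ∩ Wendy: 10:00-15:15, 19:00-20:15.
Erik ∩ Yuki ∩ Wendy ∩ Xiulan: 10:00-15:15, 19:00-20:15.
Erik ∩ Yuki ∩ Wendy ∩ Xiulan ∩ Divya: 10:00-12:00, 19:00-20:15.
Erik ∩ Yuki ∩ Wendy ∩ Xiulan ∩ Divya ∩ Tara: 10:00-12:00, 19:00-20:15.

10:00-12:00, 19:00-20:15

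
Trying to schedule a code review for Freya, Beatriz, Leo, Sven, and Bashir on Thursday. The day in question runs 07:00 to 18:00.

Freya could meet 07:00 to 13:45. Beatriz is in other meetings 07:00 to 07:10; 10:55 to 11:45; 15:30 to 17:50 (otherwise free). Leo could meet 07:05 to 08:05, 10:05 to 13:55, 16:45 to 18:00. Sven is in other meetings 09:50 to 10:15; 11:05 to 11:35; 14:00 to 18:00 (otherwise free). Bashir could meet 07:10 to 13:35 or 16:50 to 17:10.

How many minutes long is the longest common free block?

110

Freya free: 07:00-13:45.
Beatriz free: 07:10-10:55, 11:45-15:30, 17:50-18:00 (invert busy blocks within the working day).
Leo free: 07:05-08:05, 10:05-13:55, 16:45-18:00.
Sven free: 07:00-09:50, 10:15-11:05, 11:35-14:00 (invert busy blocks within the working day).
Bashir free: 07:10-13:35, 16:50-17:10.
Freya ∩ Beatriz: 07:10-10:55, 11:45-13:45.
Freya ∩ Beatriz ∩ Leo: 07:10-08:05, 10:05-10:55, 11:45-13:45.
Freya ∩ Beatriz ∩ Leo ∩ Sven: 07:10-08:05, 10:15-10:55, 11:45-13:45.
Freya ∩ Beatriz ∩ Leo ∩ Sven ∩ Bashir: 07:10-08:05, 10:15-10:55, 11:45-13:35.
The longest is 11:45-13:35 at 110 minutes.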